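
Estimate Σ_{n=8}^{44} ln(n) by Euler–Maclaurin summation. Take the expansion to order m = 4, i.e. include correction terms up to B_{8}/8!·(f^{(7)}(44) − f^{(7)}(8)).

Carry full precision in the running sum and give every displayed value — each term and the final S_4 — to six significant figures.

S_4 ≈ 116.792

Integral: ∫_8^44 ln(x) dx = 113.869.
Endpoint term: (f(8) + f(44))/2 = (2.07944 + 3.78419)/2 = 2.93182.
Running total after boundary: 116.801.
Correction k=1: B_{2}/2! · (f^{(1)}(44) − f^{(1)}(8)) = 1/12 · (0.0227273 − 0.125000) = -0.00852273.
Running total after k=1: 116.792.
Correction k=2: B_{4}/4! · (f^{(3)}(44) − f^{(3)}(8)) = −1/720 · (2.34786e-05 − 0.00390625) = 5.39274e-06.
Running total after k=2: 116.792.
Correction k=3: B_{6}/6! · (f^{(5)}(44) − f^{(5)}(8)) = 1/30240 · (1.45528e-07 − 0.000732422) = -2.42155e-08.
Running total after k=3: 116.792.
Correction k=4: B_{8}/8! · (f^{(7)}(44) − f^{(7)}(8)) = −1/1209600 · (2.25509e-09 − 0.000343323) = 2.83830e-10.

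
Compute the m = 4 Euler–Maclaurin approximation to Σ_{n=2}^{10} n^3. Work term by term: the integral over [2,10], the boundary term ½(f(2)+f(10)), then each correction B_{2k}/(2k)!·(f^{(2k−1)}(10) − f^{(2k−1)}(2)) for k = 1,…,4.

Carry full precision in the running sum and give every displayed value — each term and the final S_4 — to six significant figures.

S_4 ≈ 3024.00

Integral: ∫_2^10 x^3 dx = 2496.00.
Endpoint term: (f(2) + f(10))/2 = (8.00000 + 1000.00)/2 = 504.000.
So far: 3000.00.
Order-1 term: 1/12 · (300.000 − 12.0000) = 24.0000.
After k=1: 3024.00.
Order-2 term: −1/720 · (6.00000 − 6.00000) = 0.00000.
After k=2: 3024.00.
Order-3 term: 1/30240 · (0.00000 − 0.00000) = 0.00000.
After k=3: 3024.00.
Order-4 term: −1/1209600 · (0.00000 − 0.00000) = 0.00000.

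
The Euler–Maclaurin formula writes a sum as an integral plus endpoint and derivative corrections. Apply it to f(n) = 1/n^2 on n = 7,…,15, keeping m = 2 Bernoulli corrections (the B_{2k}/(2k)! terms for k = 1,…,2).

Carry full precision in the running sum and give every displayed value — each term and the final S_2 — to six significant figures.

Integral: ∫_7^15 1/x^2 dx = 0.0761905.
½[f(7) + f(15)] = ½[0.0204082 + 0.00444444] = 0.0124263.
Integral + boundary = 0.0886168.
Order-1 term: 1/12 · (-0.000592593 − (-0.00583090)) = 0.000436526.
Running total after k=1: 0.0890533.
Order-2 term: −1/720 · (-3.16049e-05 − (-0.00142798)) = -1.93940e-06.

S_2 ≈ 0.0890514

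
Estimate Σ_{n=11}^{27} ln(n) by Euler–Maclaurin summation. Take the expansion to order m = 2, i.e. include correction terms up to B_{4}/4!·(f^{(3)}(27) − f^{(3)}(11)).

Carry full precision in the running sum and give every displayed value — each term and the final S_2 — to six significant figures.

The integral term ∫_11^27 ln(x) dx = 46.6107.
Boundary: ½(f(11) + f(27)) = ½(2.39790 + 3.29584) = 2.84687.
So far: 49.4576.
k=1: B_{2}/(2)! × [f^{(1)}(27) − f^{(1)}(11)] = 1/12 × (0.0370370 − 0.0909091) = -0.00448934.
After k=1: 49.4531.
k=2: B_{4}/(4)! × [f^{(3)}(27) − f^{(3)}(11)] = −1/720 × (0.000101611 − 0.00150263) = 1.94586e-06.

S_2 ≈ 49.4531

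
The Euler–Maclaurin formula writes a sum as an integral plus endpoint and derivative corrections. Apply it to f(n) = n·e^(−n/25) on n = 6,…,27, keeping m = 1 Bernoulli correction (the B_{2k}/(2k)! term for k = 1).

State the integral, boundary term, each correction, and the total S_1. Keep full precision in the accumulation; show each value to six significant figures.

S_1 ≈ 175.055

The integral term ∫_6^27 x·e^(−x/25) dx = 168.162.
½[f(6) + f(27)] = ½[4.71977 + 9.16908] = 6.94442.
So far: 175.107.
Correction k=1: B_{2}/2! · (f^{(1)}(27) − f^{(1)}(6)) = 1/12 · (-0.0271676 − 0.597837) = -0.0520837.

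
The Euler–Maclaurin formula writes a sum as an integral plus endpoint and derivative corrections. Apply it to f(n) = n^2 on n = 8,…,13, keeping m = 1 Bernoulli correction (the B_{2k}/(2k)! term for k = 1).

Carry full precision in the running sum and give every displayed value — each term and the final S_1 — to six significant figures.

S_1 ≈ 679.000

The integral term ∫_8^13 x^2 dx = 561.667.
½[f(8) + f(13)] = ½[64.0000 + 169.000] = 116.500.
Integral + boundary = 678.167.
Order-1 term: 1/12 · (26.0000 − 16.0000) = 0.833333.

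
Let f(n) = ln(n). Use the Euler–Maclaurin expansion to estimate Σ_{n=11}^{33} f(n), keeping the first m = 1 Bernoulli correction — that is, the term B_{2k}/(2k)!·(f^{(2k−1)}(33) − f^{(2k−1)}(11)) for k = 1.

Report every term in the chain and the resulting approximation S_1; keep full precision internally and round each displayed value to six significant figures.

The integral term ∫_11^33 ln(x) dx = 67.0079.
Boundary: ½(f(11) + f(33)) = ½(2.39790 + 3.49651) = 2.94720.
Integral + boundary = 69.9551.
k=1: B_{2}/(2)! × [f^{(1)}(33) − f^{(1)}(11)] = 1/12 × (0.0303030 − 0.0909091) = -0.00505051.

S_1 ≈ 69.9501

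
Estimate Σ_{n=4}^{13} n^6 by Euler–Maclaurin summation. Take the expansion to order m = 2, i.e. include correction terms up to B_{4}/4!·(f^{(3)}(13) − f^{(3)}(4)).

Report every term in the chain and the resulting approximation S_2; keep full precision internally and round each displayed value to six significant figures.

S_2 ≈ 1.15620e+07

Integral: ∫_4^13 x^6 dx = 8.96173e+06.
½[f(4) + f(13)] = ½[4096.00 + 4.82681e+06] = 2.41545e+06.
So far: 1.13772e+07.
Order-1 term: 1/12 · (2.22776e+06 − 6144.00) = 185134.
Running total after k=1: 1.15623e+07.
Order-2 term: −1/720 · (263640 − 7680.00) = -355.500.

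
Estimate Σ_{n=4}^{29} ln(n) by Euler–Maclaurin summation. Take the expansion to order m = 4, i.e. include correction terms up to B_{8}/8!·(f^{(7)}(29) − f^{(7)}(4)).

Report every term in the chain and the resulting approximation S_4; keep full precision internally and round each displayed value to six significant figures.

Integral: ∫_4^29 ln(x) dx = 67.1064.
½[f(4) + f(29)] = ½[1.38629 + 3.36730] = 2.37680.
Running total after boundary: 69.4832.
k=1: B_{2}/(2)! × [f^{(1)}(29) − f^{(1)}(4)] = 1/12 × (0.0344828 − 0.250000) = -0.0179598.
After k=1: 69.4652.
k=2: B_{4}/(4)! × [f^{(3)}(29) − f^{(3)}(4)] = −1/720 × (8.20042e-05 − 0.0312500) = 4.32889e-05.
After k=2: 69.4653.
k=3: B_{6}/(6)! × [f^{(5)}(29) − f^{(5)}(4)] = 1/30240 × (1.17010e-06 − 0.0234375) = -7.75011e-07.
After k=3: 69.4653.
k=4: B_{8}/(8)! × [f^{(7)}(29) − f^{(7)}(4)] = −1/1209600 × (4.17394e-08 − 0.0439453) = 3.63304e-08.

S_4 ≈ 69.4653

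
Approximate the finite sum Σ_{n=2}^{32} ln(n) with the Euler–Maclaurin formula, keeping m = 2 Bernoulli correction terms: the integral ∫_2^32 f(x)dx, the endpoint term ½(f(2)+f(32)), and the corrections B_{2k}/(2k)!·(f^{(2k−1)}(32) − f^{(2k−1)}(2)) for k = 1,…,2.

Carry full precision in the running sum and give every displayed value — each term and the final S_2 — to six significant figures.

Integral: ∫_2^32 ln(x) dx = 79.5173.
½[f(2) + f(32)] = ½[0.693147 + 3.46574] = 2.07944.
Running total after boundary: 81.5967.
Order-1 term: 1/12 · (0.0312500 − 0.500000) = -0.0390625.
Running total after k=1: 81.5576.
Order-2 term: −1/720 · (6.10352e-05 − 0.250000) = 0.000347137.

S_2 ≈ 81.5580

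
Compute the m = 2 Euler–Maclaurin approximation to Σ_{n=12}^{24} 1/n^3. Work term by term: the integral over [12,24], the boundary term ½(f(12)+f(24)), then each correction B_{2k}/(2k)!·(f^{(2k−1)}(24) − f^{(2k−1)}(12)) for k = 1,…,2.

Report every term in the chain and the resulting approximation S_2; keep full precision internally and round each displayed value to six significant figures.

Integral: ∫_12^24 1/x^3 dx = 0.00260417.
Endpoint term: (f(12) + f(24))/2 = (0.000578704 + 7.23380e-05)/2 = 0.000325521.
Integral + boundary = 0.00292969.
Order-1 term: 1/12 · (-9.04225e-06 − (-0.000144676)) = 1.13028e-05.
After k=1: 0.00294099.
Order-2 term: −1/720 · (-3.13967e-07 − (-2.00939e-05)) = -2.74721e-08.

S_2 ≈ 0.00294096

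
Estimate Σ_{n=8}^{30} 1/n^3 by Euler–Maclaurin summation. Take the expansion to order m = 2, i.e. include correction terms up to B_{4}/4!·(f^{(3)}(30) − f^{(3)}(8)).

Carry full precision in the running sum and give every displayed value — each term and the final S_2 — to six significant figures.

S_2 ≈ 0.00831243

∫_8^30 1/x^3 dx evaluates to 0.00725694.
½[f(8) + f(30)] = ½[0.00195312 + 3.70370e-05] = 0.000995081.
So far: 0.00825203.
Order-1 term: 1/12 · (-3.70370e-06 − (-0.000732422)) = 6.07265e-05.
After k=1: 0.00831275.
Order-2 term: −1/720 · (-8.23045e-08 − (-0.000228882)) = -3.17777e-07.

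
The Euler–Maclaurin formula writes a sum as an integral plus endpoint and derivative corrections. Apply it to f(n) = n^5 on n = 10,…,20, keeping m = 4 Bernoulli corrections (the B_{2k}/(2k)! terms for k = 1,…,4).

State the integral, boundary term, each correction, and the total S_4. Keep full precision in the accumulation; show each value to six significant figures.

Integral: ∫_10^20 x^5 dx = 1.05000e+07.
Boundary: ½(f(10) + f(20)) = ½(100000 + 3.20000e+06) = 1.65000e+06.
Running total after boundary: 1.21500e+07.
Correction k=1: B_{2}/2! · (f^{(1)}(20) − f^{(1)}(10)) = 1/12 · (800000 − 50000.0) = 62500.0.
Running total after k=1: 1.22125e+07.
Correction k=2: B_{4}/4! · (f^{(3)}(20) − f^{(3)}(10)) = −1/720 · (24000.0 − 6000.00) = -25.0000.
Running total after k=2: 1.22125e+07.
Correction k=3: B_{6}/6! · (f^{(5)}(20) − f^{(5)}(10)) = 1/30240 · (120.000 − 120.000) = 0.00000.
Running total after k=3: 1.22125e+07.
Correction k=4: B_{8}/8! · (f^{(7)}(20) − f^{(7)}(10)) = −1/1209600 · (0.00000 − 0.00000) = 0.00000.

S_4 ≈ 1.22125e+07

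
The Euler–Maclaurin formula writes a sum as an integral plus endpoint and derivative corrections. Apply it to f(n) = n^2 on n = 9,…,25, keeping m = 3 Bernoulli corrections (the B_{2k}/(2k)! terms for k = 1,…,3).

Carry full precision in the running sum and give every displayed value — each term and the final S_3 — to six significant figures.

S_3 ≈ 5321.00

The integral term ∫_9^25 x^2 dx = 4965.33.
½[f(9) + f(25)] = ½[81.0000 + 625.000] = 353.000.
So far: 5318.33.
Correction k=1: B_{2}/2! · (f^{(1)}(25) − f^{(1)}(9)) = 1/12 · (50.0000 − 18.0000) = 2.66667.
Running total after k=1: 5321.00.
Correction k=2: B_{4}/4! · (f^{(3)}(25) − f^{(3)}(9)) = −1/720 · (0.00000 − 0.00000) = 0.00000.
Running total after k=2: 5321.00.
Correction k=3: B_{6}/6! · (f^{(5)}(25) − f^{(5)}(9)) = 1/30240 · (0.00000 − 0.00000) = 0.00000.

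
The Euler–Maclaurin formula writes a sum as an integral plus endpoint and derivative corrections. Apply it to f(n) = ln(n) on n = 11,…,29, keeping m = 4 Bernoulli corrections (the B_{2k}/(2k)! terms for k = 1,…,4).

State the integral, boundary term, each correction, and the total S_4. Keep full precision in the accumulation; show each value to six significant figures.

The integral term ∫_11^29 ln(x) dx = 53.2747.
Endpoint term: (f(11) + f(29))/2 = (2.39790 + 3.36730)/2 = 2.88260.
Running total after boundary: 56.1573.
Correction k=1: B_{2}/2! · (f^{(1)}(29) − f^{(1)}(11)) = 1/12 · (0.0344828 − 0.0909091) = -0.00470219.
After k=1: 56.1526.
Correction k=2: B_{4}/4! · (f^{(3)}(29) − f^{(3)}(11)) = −1/720 · (8.20042e-05 − 0.00150263) = 1.97309e-06.
After k=2: 56.1526.
Correction k=3: B_{6}/6! · (f^{(5)}(29) − f^{(5)}(11)) = 1/30240 · (1.17010e-06 − 0.000149021) = -4.88925e-09.
After k=3: 56.1526.
Correction k=4: B_{8}/8! · (f^{(7)}(29) − f^{(7)}(11)) = −1/1209600 · (4.17394e-08 − 3.69474e-05) = 3.05106e-11.

S_4 ≈ 56.1526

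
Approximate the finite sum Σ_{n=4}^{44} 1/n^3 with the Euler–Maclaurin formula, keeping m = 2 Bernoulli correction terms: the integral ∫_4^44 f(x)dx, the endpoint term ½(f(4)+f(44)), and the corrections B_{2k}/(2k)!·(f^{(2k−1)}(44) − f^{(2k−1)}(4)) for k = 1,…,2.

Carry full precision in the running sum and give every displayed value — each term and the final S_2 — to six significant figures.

S_2 ≈ 0.0397663

The integral term ∫_4^44 1/x^3 dx = 0.0309917.
Endpoint term: (f(4) + f(44))/2 = (0.0156250 + 1.17393e-05)/2 = 0.00781837.
So far: 0.0388101.
k=1: B_{2}/(2)! × [f^{(1)}(44) − f^{(1)}(4)] = 1/12 × (-8.00406e-07 − (-0.0117188)) = 0.000976496.
Partial sum through k=1: 0.0397866.
k=2: B_{4}/(4)! × [f^{(3)}(44) − f^{(3)}(4)] = −1/720 × (-8.26866e-09 − (-0.0146484)) = -2.03450e-05.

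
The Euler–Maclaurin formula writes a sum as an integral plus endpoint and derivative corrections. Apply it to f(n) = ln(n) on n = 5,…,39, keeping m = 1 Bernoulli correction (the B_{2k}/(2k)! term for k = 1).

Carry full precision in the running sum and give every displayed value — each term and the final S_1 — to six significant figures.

S_1 ≈ 103.454

The integral term ∫_5^39 ln(x) dx = 100.832.
½[f(5) + f(39)] = ½[1.60944 + 3.66356] = 2.63650.
Integral + boundary = 103.468.
Order-1 term: 1/12 · (0.0256410 − 0.200000) = -0.0145299.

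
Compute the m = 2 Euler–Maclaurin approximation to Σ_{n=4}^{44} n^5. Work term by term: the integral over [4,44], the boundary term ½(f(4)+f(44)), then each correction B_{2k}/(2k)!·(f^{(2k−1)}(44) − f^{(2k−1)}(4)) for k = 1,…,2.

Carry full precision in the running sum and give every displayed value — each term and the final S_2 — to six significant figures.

Integral: ∫_4^44 x^5 dx = 1.20938e+09.
Boundary: ½(f(4) + f(44)) = ½(1024.00 + 1.64916e+08) = 8.24586e+07.
So far: 1.29184e+09.
k=1: B_{2}/(2)! × [f^{(1)}(44) − f^{(1)}(4)] = 1/12 × (1.87405e+07 − 1280.00) = 1.56160e+06.
After k=1: 1.29341e+09.
k=2: B_{4}/(4)! × [f^{(3)}(44) − f^{(3)}(4)] = −1/720 × (116160 − 960.000) = -160.000.

S_2 ≈ 1.29341e+09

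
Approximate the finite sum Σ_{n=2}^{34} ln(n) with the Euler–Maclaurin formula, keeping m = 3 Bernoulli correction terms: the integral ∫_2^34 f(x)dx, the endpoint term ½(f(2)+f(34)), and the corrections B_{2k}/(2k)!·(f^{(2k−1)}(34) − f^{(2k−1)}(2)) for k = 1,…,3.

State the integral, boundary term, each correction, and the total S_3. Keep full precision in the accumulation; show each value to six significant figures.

S_3 ≈ 88.5808

The integral term ∫_2^34 ln(x) dx = 86.5100.
Endpoint term: (f(2) + f(34))/2 = (0.693147 + 3.52636)/2 = 2.10975.
Integral + boundary = 88.6197.
k=1: B_{2}/(2)! × [f^{(1)}(34) − f^{(1)}(2)] = 1/12 × (0.0294118 − 0.500000) = -0.0392157.
Running total after k=1: 88.5805.
k=2: B_{4}/(4)! × [f^{(3)}(34) − f^{(3)}(2)] = −1/720 × (5.08854e-05 − 0.250000) = 0.000347152.
Running total after k=2: 88.5808.
k=3: B_{6}/(6)! × [f^{(5)}(34) − f^{(5)}(2)] = 1/30240 × (5.28222e-07 − 0.750000) = -2.48016e-05.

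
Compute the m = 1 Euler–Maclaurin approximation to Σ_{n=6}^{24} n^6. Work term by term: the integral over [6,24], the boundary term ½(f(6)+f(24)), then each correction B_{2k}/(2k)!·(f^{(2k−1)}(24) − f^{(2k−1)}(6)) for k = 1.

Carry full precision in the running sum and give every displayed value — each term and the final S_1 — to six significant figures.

S_1 ≈ 7.54722e+08

Integral: ∫_6^24 x^6 dx = 6.55170e+08.
Endpoint term: (f(6) + f(24))/2 = (46656.0 + 1.91103e+08)/2 = 9.55748e+07.
Integral + boundary = 7.50745e+08.
Order-1 term: 1/12 · (4.77757e+07 − 46656.0) = 3.97742e+06.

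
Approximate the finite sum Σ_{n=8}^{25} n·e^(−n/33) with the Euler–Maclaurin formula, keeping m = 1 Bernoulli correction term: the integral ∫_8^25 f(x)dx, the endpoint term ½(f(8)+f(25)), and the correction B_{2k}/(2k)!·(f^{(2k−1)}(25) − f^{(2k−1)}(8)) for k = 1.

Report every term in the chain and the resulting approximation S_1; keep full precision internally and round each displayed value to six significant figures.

The integral term ∫_8^25 x·e^(−x/33) dx = 164.444.
½[f(8) + f(25)] = ½[6.27779 + 11.7200] = 8.99891.
So far: 173.443.
k=1: B_{2}/(2)! × [f^{(1)}(25) − f^{(1)}(8)] = 1/12 × (0.113649 − 0.594487) = -0.0400699.

S_1 ≈ 173.403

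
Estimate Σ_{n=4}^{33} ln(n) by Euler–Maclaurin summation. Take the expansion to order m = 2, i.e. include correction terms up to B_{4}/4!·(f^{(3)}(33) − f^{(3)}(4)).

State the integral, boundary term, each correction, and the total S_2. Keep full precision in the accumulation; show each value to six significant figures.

S_2 ≈ 83.2627

∫_4^33 ln(x) dx evaluates to 80.8396.
½[f(4) + f(33)] = ½[1.38629 + 3.49651] = 2.44140.
Running total after boundary: 83.2810.
Order-1 term: 1/12 · (0.0303030 − 0.250000) = -0.0183081.
Running total after k=1: 83.2627.
Order-2 term: −1/720 · (5.56529e-05 − 0.0312500) = 4.33255e-05.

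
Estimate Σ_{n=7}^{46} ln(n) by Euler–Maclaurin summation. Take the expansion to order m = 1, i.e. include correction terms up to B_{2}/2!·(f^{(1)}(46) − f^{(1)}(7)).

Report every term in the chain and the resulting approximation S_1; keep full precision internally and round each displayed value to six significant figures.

S_1 ≈ 126.373

Integral: ∫_7^46 ln(x) dx = 123.496.
Endpoint term: (f(7) + f(46))/2 = (1.94591 + 3.82864)/2 = 2.88728.
So far: 126.383.
Correction k=1: B_{2}/2! · (f^{(1)}(46) − f^{(1)}(7)) = 1/12 · (0.0217391 − 0.142857) = -0.0100932.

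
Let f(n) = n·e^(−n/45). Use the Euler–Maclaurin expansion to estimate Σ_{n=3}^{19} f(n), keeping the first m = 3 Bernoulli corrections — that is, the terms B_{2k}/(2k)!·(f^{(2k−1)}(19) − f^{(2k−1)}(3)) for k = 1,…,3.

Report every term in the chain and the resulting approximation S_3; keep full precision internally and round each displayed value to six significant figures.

S_3 ≈ 140.191

Integral: ∫_3^19 x·e^(−x/45) dx = 132.601.
Boundary: ½(f(3) + f(19)) = ½(2.80652 + 12.4562) = 7.63135.
So far: 140.232.
Order-1 term: 1/12 · (0.378784 − 0.873140) = -0.0411963.
After k=1: 140.191.
Order-2 term: −1/720 · (0.000834549 − 0.00135514) = 7.23040e-07.
After k=2: 140.191.
Order-3 term: 1/30240 · (7.31873e-07 − 1.12548e-06) = -1.30161e-11.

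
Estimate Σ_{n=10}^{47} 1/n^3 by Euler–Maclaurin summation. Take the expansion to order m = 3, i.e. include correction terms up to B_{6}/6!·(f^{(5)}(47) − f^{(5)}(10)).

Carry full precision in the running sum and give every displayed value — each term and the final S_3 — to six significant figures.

The integral term ∫_10^47 1/x^3 dx = 0.00477365.
Boundary: ½(f(10) + f(47)) = ½(0.00100000 + 9.63178e-06) = 0.000504816.
Integral + boundary = 0.00527847.
Order-1 term: 1/12 · (-6.14794e-07 − (-0.000300000)) = 2.49488e-05.
After k=1: 0.00530342.
Order-2 term: −1/720 · (-5.56627e-09 − (-6.00000e-05)) = -8.33256e-08.
After k=2: 0.00530333.
Order-3 term: 1/30240 · (-1.05832e-10 − (-2.52000e-05)) = 8.33330e-10.

S_3 ≈ 0.00530334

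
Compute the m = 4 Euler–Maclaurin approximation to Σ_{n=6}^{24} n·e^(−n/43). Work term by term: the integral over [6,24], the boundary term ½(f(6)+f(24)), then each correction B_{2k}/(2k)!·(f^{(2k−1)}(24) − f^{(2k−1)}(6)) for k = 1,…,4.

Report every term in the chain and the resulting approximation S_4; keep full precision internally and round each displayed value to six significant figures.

The integral term ∫_6^24 x·e^(−x/43) dx = 183.872.
Endpoint term: (f(6) + f(24))/2 = (5.21858 + 13.7345)/2 = 9.47656.
So far: 193.349.
Correction k=1: B_{2}/2! · (f^{(1)}(24) − f^{(1)}(6)) = 1/12 · (0.252865 − 0.748400) = -0.0412946.
After k=1: 193.307.
Correction k=2: B_{4}/4! · (f^{(3)}(24) − f^{(3)}(6)) = −1/720 · (0.000755765 − 0.00134555) = 8.19148e-07.
After k=2: 193.307.
Correction k=3: B_{6}/6! · (f^{(5)}(24) − f^{(5)}(6)) = 1/30240 · (7.43523e-07 − 1.23653e-06) = -1.63032e-11.
After k=3: 193.307.
Correction k=4: B_{8}/8! · (f^{(7)}(24) − f^{(7)}(6)) = −1/1209600 · (5.83181e-10 − 9.43938e-10) = 2.98245e-16.

S_4 ≈ 193.307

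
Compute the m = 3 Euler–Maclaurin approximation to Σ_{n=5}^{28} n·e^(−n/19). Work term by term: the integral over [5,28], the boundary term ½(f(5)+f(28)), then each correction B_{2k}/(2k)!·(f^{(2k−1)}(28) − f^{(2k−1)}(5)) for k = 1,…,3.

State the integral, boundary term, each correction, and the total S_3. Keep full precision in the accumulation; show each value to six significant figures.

S_3 ≈ 150.995

Integral: ∫_5^28 x·e^(−x/19) dx = 145.923.
Endpoint term: (f(5) + f(28))/2 = (3.84310 + 6.41424)/2 = 5.12867.
Integral + boundary = 151.051.
Correction k=1: B_{2}/2! · (f^{(1)}(28) − f^{(1)}(5)) = 1/12 · (-0.108512 − 0.566352) = -0.0562386.
Partial sum through k=1: 150.995.
Correction k=2: B_{4}/4! · (f^{(3)}(28) − f^{(3)}(5)) = −1/720 · (0.000968555 − 0.00582713) = 6.74802e-06.
Partial sum through k=2: 150.995.
Correction k=3: B_{6}/6! · (f^{(5)}(28) − f^{(5)}(5)) = 1/30240 · (6.19860e-06 − 2.79374e-05) = -7.18877e-10.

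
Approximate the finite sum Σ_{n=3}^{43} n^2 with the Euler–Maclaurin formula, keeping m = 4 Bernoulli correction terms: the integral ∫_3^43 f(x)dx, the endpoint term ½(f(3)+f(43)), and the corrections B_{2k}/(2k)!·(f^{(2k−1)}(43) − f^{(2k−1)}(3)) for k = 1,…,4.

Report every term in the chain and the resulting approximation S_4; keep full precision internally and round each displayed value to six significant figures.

∫_3^43 x^2 dx evaluates to 26493.3.
Boundary: ½(f(3) + f(43)) = ½(9.00000 + 1849.00) = 929.000.
Integral + boundary = 27422.3.
Order-1 term: 1/12 · (86.0000 − 6.00000) = 6.66667.
After k=1: 27429.0.
Order-2 term: −1/720 · (0.00000 − 0.00000) = 0.00000.
After k=2: 27429.0.
Order-3 term: 1/30240 · (0.00000 − 0.00000) = 0.00000.
After k=3: 27429.0.
Order-4 term: −1/1209600 · (0.00000 − 0.00000) = 0.00000.

S_4 ≈ 27429.0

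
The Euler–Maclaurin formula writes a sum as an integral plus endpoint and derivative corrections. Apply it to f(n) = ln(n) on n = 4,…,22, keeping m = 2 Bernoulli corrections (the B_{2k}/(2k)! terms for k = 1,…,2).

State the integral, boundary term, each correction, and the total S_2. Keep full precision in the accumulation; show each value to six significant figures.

Integral: ∫_4^22 ln(x) dx = 44.4578.
½[f(4) + f(22)] = ½[1.38629 + 3.09104] = 2.23867.
Running total after boundary: 46.6964.
Order-1 term: 1/12 · (0.0454545 − 0.250000) = -0.0170455.
After k=1: 46.6794.
Order-2 term: −1/720 · (0.000187829 − 0.0312500) = 4.31419e-05.

S_2 ≈ 46.6794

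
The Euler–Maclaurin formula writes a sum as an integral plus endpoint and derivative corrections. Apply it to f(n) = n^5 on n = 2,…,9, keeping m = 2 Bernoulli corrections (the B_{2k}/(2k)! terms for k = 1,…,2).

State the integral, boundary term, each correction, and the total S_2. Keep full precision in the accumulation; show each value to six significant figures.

Integral: ∫_2^9 x^5 dx = 88562.8.
Endpoint term: (f(2) + f(9))/2 = (32.0000 + 59049.0)/2 = 29540.5.
Running total after boundary: 118103.
Order-1 term: 1/12 · (32805.0 − 80.0000) = 2727.08.
After k=1: 120830.
Order-2 term: −1/720 · (4860.00 − 240.000) = -6.41667.

S_2 ≈ 120824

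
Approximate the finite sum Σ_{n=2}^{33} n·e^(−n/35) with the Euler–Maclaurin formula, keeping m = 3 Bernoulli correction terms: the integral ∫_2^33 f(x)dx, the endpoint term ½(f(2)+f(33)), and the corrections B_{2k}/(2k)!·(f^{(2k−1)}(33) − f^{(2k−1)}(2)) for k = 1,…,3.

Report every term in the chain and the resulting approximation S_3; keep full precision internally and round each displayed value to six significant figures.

Integral: ∫_2^33 x·e^(−x/35) dx = 296.033.
Boundary: ½(f(2) + f(33)) = ½(1.88892 + 12.8539) = 7.37143.
Running total after boundary: 303.404.
Order-1 term: 1/12 · (0.0222579 − 0.890490) = -0.0723527.
Partial sum through k=1: 303.332.
Order-2 term: −1/720 · (0.000654110 − 0.00226890) = 2.24277e-06.
Partial sum through k=2: 303.332.
Order-3 term: 1/30240 · (1.05310e-06 − 3.11092e-06) = -6.80496e-11.

S_3 ≈ 303.332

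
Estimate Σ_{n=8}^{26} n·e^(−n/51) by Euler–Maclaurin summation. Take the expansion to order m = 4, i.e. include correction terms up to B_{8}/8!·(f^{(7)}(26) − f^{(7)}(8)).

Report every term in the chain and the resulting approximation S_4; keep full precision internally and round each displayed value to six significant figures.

Integral: ∫_8^26 x·e^(−x/51) dx = 213.549.
Endpoint term: (f(8) + f(26))/2 = (6.83857 + 15.6159)/2 = 11.2273.
So far: 224.776.
Correction k=1: B_{2}/2! · (f^{(1)}(26) − f^{(1)}(8)) = 1/12 · (0.294418 − 0.720732) = -0.0355261.
Partial sum through k=1: 224.741.
Correction k=2: B_{4}/4! · (f^{(3)}(26) − f^{(3)}(8)) = −1/720 · (0.000575027 − 0.000934400) = 4.99129e-07.
Partial sum through k=2: 224.741.
Correction k=3: B_{6}/6! · (f^{(5)}(26) − f^{(5)}(8)) = 1/30240 · (3.98639e-07 − 6.11958e-07) = -7.05420e-12.
Partial sum through k=3: 224.741.
Correction k=4: B_{8}/8! · (f^{(7)}(26) − f^{(7)}(8)) = −1/1209600 · (2.21530e-10 − 3.32437e-10) = 9.16895e-17.

S_4 ≈ 224.741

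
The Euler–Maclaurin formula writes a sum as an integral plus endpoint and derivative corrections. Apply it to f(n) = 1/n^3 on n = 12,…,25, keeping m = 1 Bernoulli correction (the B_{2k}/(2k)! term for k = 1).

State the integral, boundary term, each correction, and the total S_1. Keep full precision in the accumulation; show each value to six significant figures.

S_1 ≈ 0.00300499

The integral term ∫_12^25 1/x^3 dx = 0.00267222.
½[f(12) + f(25)] = ½[0.000578704 + 6.40000e-05] = 0.000321352.
Running total after boundary: 0.00299357.
k=1: B_{2}/(2)! × [f^{(1)}(25) − f^{(1)}(12)] = 1/12 × (-7.68000e-06 − (-0.000144676)) = 1.14163e-05.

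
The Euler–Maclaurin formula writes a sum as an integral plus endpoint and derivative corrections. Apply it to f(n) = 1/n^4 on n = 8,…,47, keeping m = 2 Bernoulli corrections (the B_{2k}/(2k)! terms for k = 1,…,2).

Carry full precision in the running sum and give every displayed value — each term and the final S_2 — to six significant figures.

S_2 ≈ 0.000780095

The integral term ∫_8^47 1/x^4 dx = 0.000647831.
Endpoint term: (f(8) + f(47))/2 = (0.000244141 + 2.04931e-07)/2 = 0.000122173.
So far: 0.000770004.
k=1: B_{2}/(2)! × [f^{(1)}(47) − f^{(1)}(8)] = 1/12 × (-1.74410e-08 − (-0.000122070)) = 1.01711e-05.
After k=1: 0.000780175.
k=2: B_{4}/(4)! × [f^{(3)}(47) − f^{(3)}(8)] = −1/720 × (-2.36862e-10 − (-5.72205e-05)) = -7.94725e-08.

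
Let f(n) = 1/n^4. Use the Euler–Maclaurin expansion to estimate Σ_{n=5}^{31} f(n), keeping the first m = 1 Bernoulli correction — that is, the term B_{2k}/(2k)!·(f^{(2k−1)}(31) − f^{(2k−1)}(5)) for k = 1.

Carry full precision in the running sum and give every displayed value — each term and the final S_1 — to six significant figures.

S_1 ≈ 0.00356267

Integral: ∫_5^31 1/x^4 dx = 0.00265548.
½[f(5) + f(31)] = ½[0.00160000 + 1.08281e-06] = 0.000800541.
Running total after boundary: 0.00345602.
Order-1 term: 1/12 · (-1.39718e-07 − (-0.00128000)) = 0.000106655.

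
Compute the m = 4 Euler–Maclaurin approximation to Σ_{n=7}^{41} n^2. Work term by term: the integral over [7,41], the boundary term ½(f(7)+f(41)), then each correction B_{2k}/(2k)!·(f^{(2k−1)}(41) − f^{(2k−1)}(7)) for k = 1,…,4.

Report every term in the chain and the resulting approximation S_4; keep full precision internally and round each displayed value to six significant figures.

∫_7^41 x^2 dx evaluates to 22859.3.
½[f(7) + f(41)] = ½[49.0000 + 1681.00] = 865.000.
Integral + boundary = 23724.3.
Correction k=1: B_{2}/2! · (f^{(1)}(41) − f^{(1)}(7)) = 1/12 · (82.0000 − 14.0000) = 5.66667.
Running total after k=1: 23730.0.
Correction k=2: B_{4}/4! · (f^{(3)}(41) − f^{(3)}(7)) = −1/720 · (0.00000 − 0.00000) = 0.00000.
Running total after k=2: 23730.0.
Correction k=3: B_{6}/6! · (f^{(5)}(41) − f^{(5)}(7)) = 1/30240 · (0.00000 − 0.00000) = 0.00000.
Running total after k=3: 23730.0.
Correction k=4: B_{8}/8! · (f^{(7)}(41) − f^{(7)}(7)) = −1/1209600 · (0.00000 − 0.00000) = 0.00000.

S_4 ≈ 23730.0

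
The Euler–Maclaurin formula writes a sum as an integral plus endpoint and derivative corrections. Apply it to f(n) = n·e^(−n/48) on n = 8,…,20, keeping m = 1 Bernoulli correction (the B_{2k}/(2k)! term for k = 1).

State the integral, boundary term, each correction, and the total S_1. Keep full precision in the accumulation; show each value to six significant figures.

The integral term ∫_8^20 x·e^(−x/48) dx = 123.581.
½[f(8) + f(20)] = ½[6.77185 + 13.1848] = 9.97833.
So far: 133.560.
Correction k=1: B_{2}/2! · (f^{(1)}(20) − f^{(1)}(8)) = 1/12 · (0.384557 − 0.705401) = -0.0267370.

S_1 ≈ 133.533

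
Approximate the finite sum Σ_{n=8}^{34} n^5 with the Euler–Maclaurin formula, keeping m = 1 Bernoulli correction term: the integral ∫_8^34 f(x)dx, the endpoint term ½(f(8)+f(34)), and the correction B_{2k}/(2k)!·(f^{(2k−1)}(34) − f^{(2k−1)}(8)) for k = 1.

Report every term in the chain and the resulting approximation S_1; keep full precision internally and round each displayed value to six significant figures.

S_1 ≈ 2.80713e+08

Integral: ∫_8^34 x^5 dx = 2.57424e+08.
Boundary: ½(f(8) + f(34)) = ½(32768.0 + 4.54354e+07) = 2.27341e+07.
Integral + boundary = 2.80158e+08.
Correction k=1: B_{2}/2! · (f^{(1)}(34) − f^{(1)}(8)) = 1/12 · (6.68168e+06 − 20480.0) = 555100.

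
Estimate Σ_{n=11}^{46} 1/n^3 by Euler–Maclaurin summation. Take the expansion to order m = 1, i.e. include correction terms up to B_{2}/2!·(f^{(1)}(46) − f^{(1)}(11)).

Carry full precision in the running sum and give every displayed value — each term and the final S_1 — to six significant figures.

S_1 ≈ 0.00429375

∫_11^46 1/x^3 dx evaluates to 0.00389594.
Endpoint term: (f(11) + f(46))/2 = (0.000751315 + 1.02737e-05)/2 = 0.000380794.
Running total after boundary: 0.00427673.
k=1: B_{2}/(2)! × [f^{(1)}(46) − f^{(1)}(11)] = 1/12 × (-6.70023e-07 − (-0.000204904)) = 1.70195e-05.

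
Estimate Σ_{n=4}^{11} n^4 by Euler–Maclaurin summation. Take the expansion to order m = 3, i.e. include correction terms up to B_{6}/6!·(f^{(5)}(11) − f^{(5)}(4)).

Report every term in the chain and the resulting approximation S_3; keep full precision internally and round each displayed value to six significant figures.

S_3 ≈ 39876.0

The integral term ∫_4^11 x^4 dx = 32005.4.
½[f(4) + f(11)] = ½[256.000 + 14641.0] = 7448.50.
So far: 39453.9.
k=1: B_{2}/(2)! × [f^{(1)}(11) − f^{(1)}(4)] = 1/12 × (5324.00 − 256.000) = 422.333.
Running total after k=1: 39876.2.
k=2: B_{4}/(4)! × [f^{(3)}(11) − f^{(3)}(4)] = −1/720 × (264.000 − 96.0000) = -0.233333.
Running total after k=2: 39876.0.
k=3: B_{6}/(6)! × [f^{(5)}(11) − f^{(5)}(4)] = 1/30240 × (0.00000 − 0.00000) = 0.00000.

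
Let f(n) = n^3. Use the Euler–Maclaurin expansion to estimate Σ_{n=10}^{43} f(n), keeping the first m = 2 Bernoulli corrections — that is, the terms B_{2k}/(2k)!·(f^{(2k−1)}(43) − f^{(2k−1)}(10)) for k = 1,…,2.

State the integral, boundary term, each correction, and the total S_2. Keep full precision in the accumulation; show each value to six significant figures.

S_2 ≈ 892891

∫_10^43 x^3 dx evaluates to 852200.
Boundary: ½(f(10) + f(43)) = ½(1000.00 + 79507.0) = 40253.5.
Running total after boundary: 892454.
Order-1 term: 1/12 · (5547.00 − 300.000) = 437.250.
Partial sum through k=1: 892891.
Order-2 term: −1/720 · (6.00000 − 6.00000) = 0.00000.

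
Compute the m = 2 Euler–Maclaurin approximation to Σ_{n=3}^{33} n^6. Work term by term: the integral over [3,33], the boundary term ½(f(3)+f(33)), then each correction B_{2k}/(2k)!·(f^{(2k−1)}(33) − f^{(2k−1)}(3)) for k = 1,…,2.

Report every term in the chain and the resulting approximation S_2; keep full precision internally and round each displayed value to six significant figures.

Integral: ∫_3^33 x^6 dx = 6.08835e+09.
½[f(3) + f(33)] = ½[729.000 + 1.29147e+09] = 6.45734e+08.
Running total after boundary: 6.73408e+09.
k=1: B_{2}/(2)! × [f^{(1)}(33) − f^{(1)}(3)] = 1/12 × (2.34812e+08 − 1458.00) = 1.95676e+07.
After k=1: 6.75365e+09.
k=2: B_{4}/(4)! × [f^{(3)}(33) − f^{(3)}(3)] = −1/720 × (4.31244e+06 − 3240.00) = -5985.00.

S_2 ≈ 6.75364e+09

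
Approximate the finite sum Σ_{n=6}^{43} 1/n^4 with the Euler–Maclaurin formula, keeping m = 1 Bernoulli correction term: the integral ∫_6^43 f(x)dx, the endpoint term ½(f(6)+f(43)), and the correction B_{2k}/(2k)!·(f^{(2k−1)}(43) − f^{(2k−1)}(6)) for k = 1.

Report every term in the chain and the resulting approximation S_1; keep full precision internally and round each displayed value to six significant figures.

S_1 ≈ 0.00196783

Integral: ∫_6^43 1/x^4 dx = 0.00153902.
Boundary: ½(f(6) + f(43)) = ½(0.000771605 + 2.92500e-07) = 0.000385949.
Running total after boundary: 0.00192497.
Order-1 term: 1/12 · (-2.72093e-08 − (-0.000514403)) = 4.28647e-05.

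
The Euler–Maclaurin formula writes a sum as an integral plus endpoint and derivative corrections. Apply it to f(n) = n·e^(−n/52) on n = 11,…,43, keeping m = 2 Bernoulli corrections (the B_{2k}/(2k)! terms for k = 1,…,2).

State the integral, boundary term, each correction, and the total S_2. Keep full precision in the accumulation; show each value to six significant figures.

∫_11^43 x·e^(−x/52) dx evaluates to 490.670.
Endpoint term: (f(11) + f(43))/2 = (8.90272 + 18.8079)/2 = 13.8553.
Running total after boundary: 504.525.
Correction k=1: B_{2}/2! · (f^{(1)}(43) − f^{(1)}(11)) = 1/12 · (0.0757026 − 0.638132) = -0.0468691.
Running total after k=1: 504.479.
Correction k=2: B_{4}/4! · (f^{(3)}(43) − f^{(3)}(11)) = −1/720 · (0.000351512 − 0.000834618) = 6.70981e-07.

S_2 ≈ 504.479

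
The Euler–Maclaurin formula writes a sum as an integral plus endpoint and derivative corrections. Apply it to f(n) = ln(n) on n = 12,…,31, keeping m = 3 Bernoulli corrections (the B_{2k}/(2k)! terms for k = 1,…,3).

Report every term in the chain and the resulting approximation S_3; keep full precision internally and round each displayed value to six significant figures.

The integral term ∫_12^31 ln(x) dx = 57.6347.
½[f(12) + f(31)] = ½[2.48491 + 3.43399] = 2.95945.
Running total after boundary: 60.5942.
Order-1 term: 1/12 · (0.0322581 − 0.0833333) = -0.00425627.
Partial sum through k=1: 60.5899.
Order-2 term: −1/720 · (6.71344e-05 − 0.00115741) = 1.51427e-06.
Partial sum through k=2: 60.5899.
Order-3 term: 1/30240 · (8.38306e-07 − 9.64506e-05) = -3.16178e-09.

S_3 ≈ 60.5899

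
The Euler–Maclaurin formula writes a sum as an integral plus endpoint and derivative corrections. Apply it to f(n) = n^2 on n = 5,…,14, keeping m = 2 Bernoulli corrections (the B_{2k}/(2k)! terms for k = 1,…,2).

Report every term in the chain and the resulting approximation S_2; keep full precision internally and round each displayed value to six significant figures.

∫_5^14 x^2 dx evaluates to 873.000.
Boundary: ½(f(5) + f(14)) = ½(25.0000 + 196.000) = 110.500.
Running total after boundary: 983.500.
Order-1 term: 1/12 · (28.0000 − 10.0000) = 1.50000.
Partial sum through k=1: 985.000.
Order-2 term: −1/720 · (0.00000 − 0.00000) = 0.00000.

S_2 ≈ 985.000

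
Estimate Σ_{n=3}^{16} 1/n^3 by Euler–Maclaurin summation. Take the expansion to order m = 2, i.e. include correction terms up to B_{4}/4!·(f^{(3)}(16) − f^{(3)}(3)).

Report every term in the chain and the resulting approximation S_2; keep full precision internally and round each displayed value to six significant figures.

S_2 ≈ 0.0752113

The integral term ∫_3^16 1/x^3 dx = 0.0536024.
Endpoint term: (f(3) + f(16))/2 = (0.0370370 + 0.000244141)/2 = 0.0186406.
Integral + boundary = 0.0722430.
Order-1 term: 1/12 · (-4.57764e-05 − (-0.0370370)) = 0.00308261.
Running total after k=1: 0.0753256.
Order-2 term: −1/720 · (-3.57628e-06 − (-0.0823045)) = -0.000114307.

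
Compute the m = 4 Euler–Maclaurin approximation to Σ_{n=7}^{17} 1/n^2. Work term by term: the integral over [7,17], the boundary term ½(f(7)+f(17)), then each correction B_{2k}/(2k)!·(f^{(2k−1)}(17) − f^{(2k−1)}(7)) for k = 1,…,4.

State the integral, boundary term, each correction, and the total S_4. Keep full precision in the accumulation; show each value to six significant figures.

The integral term ∫_7^17 1/x^2 dx = 0.0840336.
Boundary: ½(f(7) + f(17)) = ½(0.0204082 + 0.00346021) = 0.0119342.
Running total after boundary: 0.0959678.
k=1: B_{2}/(2)! × [f^{(1)}(17) − f^{(1)}(7)] = 1/12 × (-0.000407083 − (-0.00583090)) = 0.000451985.
After k=1: 0.0964198.
k=2: B_{4}/(4)! × [f^{(3)}(17) − f^{(3)}(7)] = −1/720 × (-1.69031e-05 − (-0.00142798)) = -1.95982e-06.
After k=2: 0.0964178.
k=3: B_{6}/(6)! × [f^{(5)}(17) − f^{(5)}(7)] = 1/30240 × (-1.75465e-06 − (-0.000874271)) = 2.88531e-08.
After k=3: 0.0964179.
k=4: B_{8}/(8)! × [f^{(7)}(17) − f^{(7)}(7)] = −1/1209600 × (-3.40001e-07 − (-0.000999167)) = -8.25750e-10.

S_4 ≈ 0.0964179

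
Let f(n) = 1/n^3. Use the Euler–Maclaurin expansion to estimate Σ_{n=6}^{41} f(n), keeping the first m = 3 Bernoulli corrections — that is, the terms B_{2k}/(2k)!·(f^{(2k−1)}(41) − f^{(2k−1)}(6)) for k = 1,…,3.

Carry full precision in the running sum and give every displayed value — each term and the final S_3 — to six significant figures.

S_3 ≈ 0.0161046

Integral: ∫_6^41 1/x^3 dx = 0.0135914.
Boundary: ½(f(6) + f(41)) = ½(0.00462963 + 1.45094e-05) = 0.00232207.
Integral + boundary = 0.0159135.
k=1: B_{2}/(2)! × [f^{(1)}(41) − f^{(1)}(6)] = 1/12 × (-1.06166e-06 − (-0.00231481)) = 0.000192813.
Running total after k=1: 0.0161063.
k=2: B_{4}/(4)! × [f^{(3)}(41) − f^{(3)}(6)] = −1/720 × (-1.26313e-08 − (-0.00128601)) = -1.78610e-06.
Running total after k=2: 0.0161045.
k=3: B_{6}/(6)! × [f^{(5)}(41) − f^{(5)}(6)] = 1/30240 × (-3.15595e-10 − (-0.00150034)) = 4.96145e-08.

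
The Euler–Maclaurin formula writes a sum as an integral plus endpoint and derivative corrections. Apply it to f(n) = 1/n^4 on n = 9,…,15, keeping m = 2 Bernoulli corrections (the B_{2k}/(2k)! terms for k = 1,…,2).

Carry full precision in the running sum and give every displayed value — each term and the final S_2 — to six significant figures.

S_2 ≈ 0.000449739

∫_9^15 1/x^4 dx evaluates to 0.000358482.
½[f(9) + f(15)] = ½[0.000152416 + 1.97531e-05] = 8.60844e-05.
Running total after boundary: 0.000444566.
k=1: B_{2}/(2)! × [f^{(1)}(15) − f^{(1)}(9)] = 1/12 × (-5.26749e-06 − (-6.77404e-05)) = 5.20607e-06.
Running total after k=1: 0.000449772.
k=2: B_{4}/(4)! × [f^{(3)}(15) − f^{(3)}(9)] = −1/720 × (-7.02332e-07 − (-2.50890e-05)) = -3.38704e-08.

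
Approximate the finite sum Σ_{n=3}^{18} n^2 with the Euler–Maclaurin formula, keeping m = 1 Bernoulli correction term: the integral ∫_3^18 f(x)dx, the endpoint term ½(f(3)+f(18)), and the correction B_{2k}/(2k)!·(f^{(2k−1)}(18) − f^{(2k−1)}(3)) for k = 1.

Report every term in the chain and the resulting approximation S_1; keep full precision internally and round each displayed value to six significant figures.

S_1 ≈ 2104.00

The integral term ∫_3^18 x^2 dx = 1935.00.
Boundary: ½(f(3) + f(18)) = ½(9.00000 + 324.000) = 166.500.
Integral + boundary = 2101.50.
Order-1 term: 1/12 · (36.0000 − 6.00000) = 2.50000.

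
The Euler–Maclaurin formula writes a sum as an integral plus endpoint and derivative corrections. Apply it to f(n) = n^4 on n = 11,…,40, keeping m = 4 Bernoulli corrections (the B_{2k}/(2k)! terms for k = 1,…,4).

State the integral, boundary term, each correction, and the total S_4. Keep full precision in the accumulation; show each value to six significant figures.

The integral term ∫_11^40 x^4 dx = 2.04478e+07.
Endpoint term: (f(11) + f(40))/2 = (14641.0 + 2.56000e+06)/2 = 1.28732e+06.
So far: 2.17351e+07.
k=1: B_{2}/(2)! × [f^{(1)}(40) − f^{(1)}(11)] = 1/12 × (256000 − 5324.00) = 20889.7.
Running total after k=1: 2.17560e+07.
k=2: B_{4}/(4)! × [f^{(3)}(40) − f^{(3)}(11)] = −1/720 × (960.000 − 264.000) = -0.966667.
Running total after k=2: 2.17560e+07.
k=3: B_{6}/(6)! × [f^{(5)}(40) − f^{(5)}(11)] = 1/30240 × (0.00000 − 0.00000) = 0.00000.
Running total after k=3: 2.17560e+07.
k=4: B_{8}/(8)! × [f^{(7)}(40) − f^{(7)}(11)] = −1/1209600 × (0.00000 − 0.00000) = 0.00000.

S_4 ≈ 2.17560e+07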